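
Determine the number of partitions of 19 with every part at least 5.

10

They are:
19
14 + 5
13 + 6
12 + 7
11 + 8
10 + 9
9 + 5 + 5
8 + 6 + 5
7 + 7 + 5
7 + 6 + 6
That's 10 in total.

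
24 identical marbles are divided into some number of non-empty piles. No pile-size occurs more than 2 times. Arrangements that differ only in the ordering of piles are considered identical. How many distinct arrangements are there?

Direct enumeration gives 431 partitions.

431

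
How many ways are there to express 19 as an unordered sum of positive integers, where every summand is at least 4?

18

Enumerating:
19
4 + 15
5 + 14
6 + 13
7 + 12
8 + 11
4 + 4 + 11
9 + 10
4 + 5 + 10
4 + 6 + 9
5 + 5 + 9
4 + 7 + 8
5 + 6 + 8
5 + 7 + 7
6 + 6 + 7
4 + 4 + 4 + 7
4 + 4 + 5 + 6
4 + 5 + 5 + 5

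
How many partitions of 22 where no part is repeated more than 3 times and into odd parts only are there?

There are too many to list fully; the first 12 (by largest part) are:
21,1
19,3
19,1,1,1
17,5
17,3,1,1
15,7
15,5,1,1
15,3,3,1
13,9
13,7,1,1
13,5,3,1
13,3,3,3
…and 24 more, for 36 total.

36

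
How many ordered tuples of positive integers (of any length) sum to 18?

131072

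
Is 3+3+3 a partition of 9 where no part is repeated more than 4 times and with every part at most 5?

The parts sum to 9, and the condition 'no summand is used more than 4 times' holds; the condition 'no summand exceeds 5' holds.

Yes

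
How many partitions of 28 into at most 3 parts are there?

80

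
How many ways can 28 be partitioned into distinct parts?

Counting exhaustively, 222 partitions satisfy the conditions.

222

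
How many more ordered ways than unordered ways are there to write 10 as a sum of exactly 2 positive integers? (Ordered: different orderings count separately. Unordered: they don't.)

4

Ordered (compositions into 2 parts): C(9,1) = 9.
Unordered (partitions into 2 parts): 5.
Difference: 9 − 5 = 4.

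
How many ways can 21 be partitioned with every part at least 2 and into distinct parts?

There are too many to list fully; the first 12 (by largest part) are:
21
19 + 2
18 + 3
17 + 4
16 + 5
16 + 3 + 2
15 + 6
15 + 4 + 2
14 + 7
14 + 5 + 2
14 + 4 + 3
13 + 8
…and 29 more, for 41 total.

41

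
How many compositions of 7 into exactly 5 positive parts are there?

15

A composition of 7 into 5 positive parts is chosen by placing 4 dividers among the 6 gaps between 7 units: C(6,4) = 15.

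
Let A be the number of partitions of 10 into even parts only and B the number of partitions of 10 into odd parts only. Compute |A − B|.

3

Partitions of 10 into even parts only: 7.
Partitions of 10 into odd parts only: 10.
|7 − 10| = 3.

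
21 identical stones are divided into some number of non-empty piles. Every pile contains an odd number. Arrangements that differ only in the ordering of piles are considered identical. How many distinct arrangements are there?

76

There are 76 such partitions.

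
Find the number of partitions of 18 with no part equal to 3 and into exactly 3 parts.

The partitions of 18 that satisfy the conditions:
1,1,16
1,2,15
2,2,14
1,4,13
1,5,12
2,4,12
1,6,11
2,5,11
1,7,10
2,6,10
4,4,10
1,8,9
2,7,9
4,5,9
2,8,8
4,6,8
5,5,8
4,7,7
5,6,7
6,6,6
Counting gives 20.

20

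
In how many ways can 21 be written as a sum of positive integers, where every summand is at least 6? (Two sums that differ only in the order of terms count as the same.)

They are:
21
15,6
14,7
13,8
12,9
11,10
9,6,6
8,7,6
7,7,7

9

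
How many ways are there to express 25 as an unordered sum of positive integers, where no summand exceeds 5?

Counting exhaustively, 377 partitions satisfy the conditions.

377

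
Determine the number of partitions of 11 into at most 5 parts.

There are too many to list fully; the first 12 (by largest part) are:
11
10, 1
9, 2
9, 1, 1
8, 3
8, 2, 1
8, 1, 1, 1
7, 4
7, 3, 1
7, 2, 2
7, 2, 1, 1
7, 1, 1, 1, 1
…and 25 more, for 37 total.

37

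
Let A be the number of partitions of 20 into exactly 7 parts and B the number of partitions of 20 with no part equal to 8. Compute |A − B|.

468

Partitions of 20 into exactly 7 parts: 82.
Partitions of 20 with no part equal to 8: 550.
|82 − 550| = 468.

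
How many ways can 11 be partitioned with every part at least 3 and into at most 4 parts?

The partitions of 11 that satisfy the conditions:
11
8,3
7,4
6,5
5,3,3
4,4,3

6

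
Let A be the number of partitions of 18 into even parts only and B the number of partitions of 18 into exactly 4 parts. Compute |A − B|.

17

Partitions of 18 into even parts only: 30.
Partitions of 18 into exactly 4 parts: 47.
|30 − 47| = 17.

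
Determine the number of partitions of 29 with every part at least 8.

Listing the qualifying partitions of 29:
29
21+8
20+9
19+10
18+11
17+12
16+13
15+14
13+8+8
12+9+8
11+10+8
11+9+9
10+10+9

13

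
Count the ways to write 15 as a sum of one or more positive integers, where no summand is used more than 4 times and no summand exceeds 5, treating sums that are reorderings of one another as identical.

A partial list (first 12 by largest part):
5,5,5
5,5,4,1
5,5,3,2
5,5,3,1,1
5,5,2,2,1
5,5,2,1,1,1
5,4,4,2
5,4,4,1,1
5,4,3,3
5,4,3,2,1
5,4,3,1,1,1
5,4,2,2,2
…and 35 more, for 47 total.

47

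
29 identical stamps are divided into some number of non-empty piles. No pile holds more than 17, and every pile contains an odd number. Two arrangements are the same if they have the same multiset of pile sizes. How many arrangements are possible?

232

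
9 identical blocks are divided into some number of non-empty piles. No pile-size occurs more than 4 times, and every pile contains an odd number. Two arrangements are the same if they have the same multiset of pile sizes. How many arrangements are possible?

6

Listing the qualifying partitions of 9:
9
7, 1, 1
5, 3, 1
5, 1, 1, 1, 1
3, 3, 3
3, 3, 1, 1, 1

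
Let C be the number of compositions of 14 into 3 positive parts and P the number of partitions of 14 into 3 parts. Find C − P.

62

Compositions: C(13,2) = 78.
Partitions of 14 into exactly 3 parts: 16.
Difference: 78 − 16 = 62.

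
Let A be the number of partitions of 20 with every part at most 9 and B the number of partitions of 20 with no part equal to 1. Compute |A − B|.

Partitions of 20 with every part at most 9: 488.
Partitions of 20 with no part equal to 1: 137.
|488 − 137| = 351.

351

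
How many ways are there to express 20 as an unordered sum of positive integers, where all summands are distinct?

64

There are too many to list fully; the first 12 (by largest part) are:
20
19, 1
18, 2
17, 3
17, 2, 1
16, 4
16, 3, 1
15, 5
15, 4, 1
15, 3, 2
14, 6
14, 5, 1
…and 52 more, for 64 total.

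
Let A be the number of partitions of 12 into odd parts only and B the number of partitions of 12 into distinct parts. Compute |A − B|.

0

Partitions of 12 into odd parts only: 15.
Partitions of 12 into distinct parts: 15.
|15 − 15| = 0.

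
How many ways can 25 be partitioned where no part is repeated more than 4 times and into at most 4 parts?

185

Direct enumeration gives 185 partitions.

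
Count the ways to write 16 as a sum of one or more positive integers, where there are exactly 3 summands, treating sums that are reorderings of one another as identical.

21

Enumerating:
14,1,1
13,2,1
12,3,1
12,2,2
11,4,1
11,3,2
10,5,1
10,4,2
10,3,3
9,6,1
9,5,2
9,4,3
8,7,1
8,6,2
8,5,3
8,4,4
7,7,2
7,6,3
7,5,4
6,6,4
6,5,5
Counting gives 21.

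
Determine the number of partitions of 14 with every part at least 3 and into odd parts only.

4

They are:
11 + 3
9 + 5
7 + 7
5 + 3 + 3 + 3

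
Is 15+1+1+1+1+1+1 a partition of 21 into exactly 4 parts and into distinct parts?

No

The parts sum to 21, and the condition 'there are exactly 4 summands' is violated.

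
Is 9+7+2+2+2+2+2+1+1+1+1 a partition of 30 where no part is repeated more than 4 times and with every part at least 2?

The parts sum to 30, and the condition 'no summand is used more than 4 times' is violated.

No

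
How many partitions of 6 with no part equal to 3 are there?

The partitions of 6 that satisfy the conditions:
6
5+1
4+2
4+1+1
2+2+2
2+2+1+1
2+1+1+1+1
1+1+1+1+1+1
That's 8 in total.

8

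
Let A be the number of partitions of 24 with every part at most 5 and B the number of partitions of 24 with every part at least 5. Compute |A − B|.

Partitions of 24 with every part at most 5: 333.
Partitions of 24 with every part at least 5: 26.
|333 − 26| = 307.

307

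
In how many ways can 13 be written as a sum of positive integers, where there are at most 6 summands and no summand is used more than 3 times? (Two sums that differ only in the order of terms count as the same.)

62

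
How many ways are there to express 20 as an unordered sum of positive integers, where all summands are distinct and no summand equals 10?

55

A partial list (first 12 by largest part):
20
1, 19
2, 18
3, 17
1, 2, 17
4, 16
1, 3, 16
5, 15
1, 4, 15
2, 3, 15
6, 14
1, 5, 14
…and 43 more, for 55 total.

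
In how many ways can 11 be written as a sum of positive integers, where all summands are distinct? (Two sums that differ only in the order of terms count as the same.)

12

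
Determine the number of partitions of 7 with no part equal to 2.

8

Enumerating:
7
1 + 6
1 + 1 + 5
3 + 4
1 + 1 + 1 + 4
1 + 3 + 3
1 + 1 + 1 + 1 + 3
1 + 1 + 1 + 1 + 1 + 1 + 1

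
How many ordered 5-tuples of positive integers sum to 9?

A composition of 9 into 5 positive parts is chosen by placing 4 dividers among the 8 gaps between 9 units: C(8,4) = 70.

70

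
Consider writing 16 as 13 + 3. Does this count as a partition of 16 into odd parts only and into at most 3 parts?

The parts sum to 16, and the condition 'every summand is odd' holds; the condition 'there are at most 3 summands' holds.

Yes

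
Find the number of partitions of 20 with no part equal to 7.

526

Counting exhaustively, 526 partitions satisfy the conditions.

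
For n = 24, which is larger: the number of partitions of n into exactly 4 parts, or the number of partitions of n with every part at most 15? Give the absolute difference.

1400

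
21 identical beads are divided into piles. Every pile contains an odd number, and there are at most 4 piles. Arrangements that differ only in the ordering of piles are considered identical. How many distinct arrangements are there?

13

The partitions of 21 that satisfy the conditions:
21
1,1,19
1,3,17
1,5,15
3,3,15
1,7,13
3,5,13
1,9,11
3,7,11
5,5,11
3,9,9
5,7,9
7,7,7
Counting gives 13.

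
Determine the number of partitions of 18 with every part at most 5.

141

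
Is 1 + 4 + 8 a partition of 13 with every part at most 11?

Yes

The parts sum to 13, and the condition 'no summand exceeds 11' holds.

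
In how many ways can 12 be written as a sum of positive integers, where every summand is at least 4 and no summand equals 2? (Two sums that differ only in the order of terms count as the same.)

5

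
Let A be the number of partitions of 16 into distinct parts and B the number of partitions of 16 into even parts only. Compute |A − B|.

10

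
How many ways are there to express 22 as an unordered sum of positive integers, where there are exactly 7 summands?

131

Counting exhaustively, 131 partitions satisfy the conditions.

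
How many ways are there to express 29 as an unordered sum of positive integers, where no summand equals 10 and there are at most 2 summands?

14

Enumerating:
29
28,1
27,2
26,3
25,4
24,5
23,6
22,7
21,8
20,9
18,11
17,12
16,13
15,14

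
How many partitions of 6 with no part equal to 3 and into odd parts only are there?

Listing the qualifying partitions of 6:
5 + 1
1 + 1 + 1 + 1 + 1 + 1

2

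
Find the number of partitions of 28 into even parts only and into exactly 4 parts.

They are:
22+2+2+2
20+4+2+2
18+6+2+2
18+4+4+2
16+8+2+2
16+6+4+2
16+4+4+4
14+10+2+2
14+8+4+2
14+6+6+2
14+6+4+4
12+12+2+2
12+10+4+2
12+8+6+2
12+8+4+4
12+6+6+4
10+10+6+2
10+10+4+4
10+8+8+2
10+8+6+4
10+6+6+6
8+8+8+4
8+8+6+6

23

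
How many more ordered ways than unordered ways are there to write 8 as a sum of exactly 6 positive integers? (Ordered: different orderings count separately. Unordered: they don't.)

Ordered (compositions into 6 parts): C(7,5) = 21.
Partitions of 8 into exactly 6 parts: 2.
Difference: 21 − 2 = 19.

19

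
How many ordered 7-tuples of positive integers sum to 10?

84

A composition of 10 into 7 positive parts is chosen by placing 6 dividers among the 9 gaps between 10 units: C(9,6) = 84.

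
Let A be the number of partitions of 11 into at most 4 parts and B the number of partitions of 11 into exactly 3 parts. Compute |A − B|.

17

Partitions of 11 into at most 4 parts: 27.
Partitions of 11 into exactly 3 parts: 10.
|27 − 10| = 17.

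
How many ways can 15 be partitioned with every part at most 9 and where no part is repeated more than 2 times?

A partial list (first 12 by largest part):
6+9
1+5+9
2+4+9
1+1+4+9
3+3+9
1+2+3+9
1+1+2+2+9
7+8
1+6+8
2+5+8
1+1+5+8
3+4+8
…and 43 more, for 55 total.

55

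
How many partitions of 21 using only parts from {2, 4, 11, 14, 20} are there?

3

Listing the qualifying partitions of 21:
11 + 4 + 4 + 2
11 + 4 + 2 + 2 + 2
11 + 2 + 2 + 2 + 2 + 2
That's 3 in total.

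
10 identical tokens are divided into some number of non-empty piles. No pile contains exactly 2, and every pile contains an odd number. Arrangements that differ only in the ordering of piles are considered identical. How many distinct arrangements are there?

10

They are:
9, 1
7, 3
7, 1, 1, 1
5, 5
5, 3, 1, 1
5, 1, 1, 1, 1, 1
3, 3, 3, 1
3, 3, 1, 1, 1, 1
3, 1, 1, 1, 1, 1, 1, 1
1, 1, 1, 1, 1, 1, 1, 1, 1, 1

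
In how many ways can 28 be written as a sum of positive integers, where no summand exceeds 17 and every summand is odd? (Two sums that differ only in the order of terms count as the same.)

203

Direct enumeration gives 203 partitions.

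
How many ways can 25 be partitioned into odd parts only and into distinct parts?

12

They are:
25
21 + 3 + 1
19 + 5 + 1
17 + 7 + 1
17 + 5 + 3
15 + 9 + 1
15 + 7 + 3
13 + 11 + 1
13 + 9 + 3
13 + 7 + 5
11 + 9 + 5
9 + 7 + 5 + 3 + 1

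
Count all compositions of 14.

The number of compositions of n is 2^(n−1); here 2^13 = 8192.

8192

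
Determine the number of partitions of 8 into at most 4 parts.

Enumerating:
8
7,1
6,2
6,1,1
5,3
5,2,1
5,1,1,1
4,4
4,3,1
4,2,2
4,2,1,1
3,3,2
3,3,1,1
3,2,2,1
2,2,2,2

15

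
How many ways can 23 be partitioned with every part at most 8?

Direct enumeration gives 764 partitions.

764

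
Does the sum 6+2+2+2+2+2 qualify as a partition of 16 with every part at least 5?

The parts sum to 16, and the condition 'every summand is at least 5' is violated.

No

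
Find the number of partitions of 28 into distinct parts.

Enumerating by decreasing first part gives 222 partitions in all.

222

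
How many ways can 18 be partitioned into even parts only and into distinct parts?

8

The partitions of 18 that satisfy the conditions:
18
16+2
14+4
12+6
12+4+2
10+8
10+6+2
8+6+4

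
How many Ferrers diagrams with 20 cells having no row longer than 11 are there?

560

A full systematic count gives 560.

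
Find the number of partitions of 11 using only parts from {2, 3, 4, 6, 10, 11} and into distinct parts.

They are:
11
6, 3, 2
That's 2 in total.

2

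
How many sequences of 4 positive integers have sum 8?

35

Place 3 bars in the 7 internal gaps of a row of 8 dots: C(7,3) = 35.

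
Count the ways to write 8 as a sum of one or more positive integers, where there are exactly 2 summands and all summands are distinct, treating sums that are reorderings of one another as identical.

They are:
7+1
6+2
5+3
Counting gives 3.

3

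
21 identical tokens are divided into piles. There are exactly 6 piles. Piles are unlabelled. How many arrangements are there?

Enumerating by decreasing first part gives 110 partitions in all.

110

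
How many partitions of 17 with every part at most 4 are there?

72

Direct enumeration gives 72 partitions.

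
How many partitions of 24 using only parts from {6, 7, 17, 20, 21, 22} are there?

2

They are:
17+7
6+6+6+6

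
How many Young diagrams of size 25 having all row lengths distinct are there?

Systematic enumeration (by largest part, then next-largest, …) yields 142.

142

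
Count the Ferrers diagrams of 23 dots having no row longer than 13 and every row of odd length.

A full systematic count gives 90.

90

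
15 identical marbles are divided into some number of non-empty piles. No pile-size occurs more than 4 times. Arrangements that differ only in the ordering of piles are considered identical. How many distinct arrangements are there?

Counting exhaustively, 127 partitions satisfy the conditions.

127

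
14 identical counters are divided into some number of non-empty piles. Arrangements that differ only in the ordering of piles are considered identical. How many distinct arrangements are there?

135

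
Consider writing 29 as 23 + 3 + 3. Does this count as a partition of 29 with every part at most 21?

No

The parts sum to 29, and the condition 'no summand exceeds 21' is violated.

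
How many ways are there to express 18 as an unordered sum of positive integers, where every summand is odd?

A partial list (first 12 by largest part):
17, 1
15, 3
15, 1, 1, 1
13, 5
13, 3, 1, 1
13, 1, 1, 1, 1, 1
11, 7
11, 5, 1, 1
11, 3, 3, 1
11, 3, 1, 1, 1, 1
11, 1, 1, 1, 1, 1, 1, 1
9, 9
…and 34 more, for 46 total.

46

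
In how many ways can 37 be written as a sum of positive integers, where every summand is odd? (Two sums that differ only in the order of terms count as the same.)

760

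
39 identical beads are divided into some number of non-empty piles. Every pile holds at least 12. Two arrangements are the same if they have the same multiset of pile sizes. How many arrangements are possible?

12

Enumerating:
39
12 + 27
13 + 26
14 + 25
15 + 24
16 + 23
17 + 22
18 + 21
19 + 20
12 + 12 + 15
12 + 13 + 14
13 + 13 + 13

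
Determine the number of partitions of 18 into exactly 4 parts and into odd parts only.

11

They are:
15,1,1,1
13,3,1,1
11,5,1,1
11,3,3,1
9,7,1,1
9,5,3,1
9,3,3,3
7,7,3,1
7,5,5,1
7,5,3,3
5,5,5,3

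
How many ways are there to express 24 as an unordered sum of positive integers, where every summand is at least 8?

7

Enumerating:
24
16+8
15+9
14+10
13+11
12+12
8+8+8
Counting gives 7.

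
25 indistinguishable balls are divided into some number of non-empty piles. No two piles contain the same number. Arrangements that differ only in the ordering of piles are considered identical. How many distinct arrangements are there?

142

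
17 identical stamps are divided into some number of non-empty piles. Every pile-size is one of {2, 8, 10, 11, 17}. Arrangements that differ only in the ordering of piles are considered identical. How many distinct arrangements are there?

2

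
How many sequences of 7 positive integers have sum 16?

5005

Place 6 bars in the 15 internal gaps of a row of 16 dots: C(15,6) = 5005.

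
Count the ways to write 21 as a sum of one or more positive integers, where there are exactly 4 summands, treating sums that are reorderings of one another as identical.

There are 72 such partitions.

72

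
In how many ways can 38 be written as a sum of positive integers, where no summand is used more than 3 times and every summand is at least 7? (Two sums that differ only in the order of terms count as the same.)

A full systematic count gives 72.

72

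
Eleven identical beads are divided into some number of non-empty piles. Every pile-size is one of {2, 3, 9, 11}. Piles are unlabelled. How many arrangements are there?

The partitions of 11 that satisfy the conditions:
11
2,9
2,3,3,3
2,2,2,2,3

4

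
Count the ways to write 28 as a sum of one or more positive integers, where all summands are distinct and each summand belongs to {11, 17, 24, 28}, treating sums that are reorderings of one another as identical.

Enumerating:
28
11+17
That's 2 in total.

2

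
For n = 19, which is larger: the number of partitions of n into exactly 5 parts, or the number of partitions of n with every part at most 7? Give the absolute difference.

Partitions of 19 into exactly 5 parts: 70.
Partitions of 19 with every part at most 7: 300.
|70 − 300| = 230.

230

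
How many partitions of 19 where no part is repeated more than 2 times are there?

Counting exhaustively, 163 partitions satisfy the conditions.

163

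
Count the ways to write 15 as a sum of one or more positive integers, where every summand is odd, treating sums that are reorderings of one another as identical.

27

There are too many to list fully; the first 12 (by largest part) are:
15
13+1+1
11+3+1
11+1+1+1+1
9+5+1
9+3+3
9+3+1+1+1
9+1+1+1+1+1+1
7+7+1
7+5+3
7+5+1+1+1
7+3+3+1+1
…and 15 more, for 27 total.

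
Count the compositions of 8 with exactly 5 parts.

By stars and bars with positive parts, the count is C(7,4) = 35.

35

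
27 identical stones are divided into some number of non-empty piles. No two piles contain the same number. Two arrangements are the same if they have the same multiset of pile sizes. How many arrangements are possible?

Counting exhaustively, 192 partitions satisfy the conditions.

192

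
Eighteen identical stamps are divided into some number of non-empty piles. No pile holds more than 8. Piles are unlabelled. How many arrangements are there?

288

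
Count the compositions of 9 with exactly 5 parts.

Equivalently, choose which 4 of the 8 gaps become plus signs: C(8,4) = 70.

70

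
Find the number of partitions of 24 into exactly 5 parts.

164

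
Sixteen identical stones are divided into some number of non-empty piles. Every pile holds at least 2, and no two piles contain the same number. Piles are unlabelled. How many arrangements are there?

The partitions of 16 that satisfy the conditions:
16
14, 2
13, 3
12, 4
11, 5
11, 3, 2
10, 6
10, 4, 2
9, 7
9, 5, 2
9, 4, 3
8, 6, 2
8, 5, 3
7, 6, 3
7, 5, 4
7, 4, 3, 2
6, 5, 3, 2
Counting gives 17.

17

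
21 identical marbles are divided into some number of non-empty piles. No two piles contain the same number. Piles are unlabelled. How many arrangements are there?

Counting exhaustively, 76 partitions satisfy the conditions.

76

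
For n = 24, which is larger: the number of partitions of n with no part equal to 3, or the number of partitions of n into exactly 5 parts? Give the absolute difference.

Partitions of 24 with no part equal to 3: 783.
Partitions of 24 into exactly 5 parts: 164.
|783 − 164| = 619.

619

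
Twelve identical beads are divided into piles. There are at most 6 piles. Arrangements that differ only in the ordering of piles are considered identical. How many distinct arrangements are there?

58

A partial list (first 12 by largest part):
12
11+1
10+2
10+1+1
9+3
9+2+1
9+1+1+1
8+4
8+3+1
8+2+2
8+2+1+1
8+1+1+1+1
…and 46 more, for 58 total.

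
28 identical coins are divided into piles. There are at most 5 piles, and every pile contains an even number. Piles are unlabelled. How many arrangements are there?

A partial list (first 12 by largest part):
28
26+2
24+4
24+2+2
22+6
22+4+2
22+2+2+2
20+8
20+6+2
20+4+4
20+4+2+2
20+2+2+2+2
…and 58 more, for 70 total.

70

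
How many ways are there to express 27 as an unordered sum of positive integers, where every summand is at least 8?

10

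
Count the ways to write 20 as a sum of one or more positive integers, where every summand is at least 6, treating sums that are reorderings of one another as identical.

8

Enumerating:
20
14, 6
13, 7
12, 8
11, 9
10, 10
8, 6, 6
7, 7, 6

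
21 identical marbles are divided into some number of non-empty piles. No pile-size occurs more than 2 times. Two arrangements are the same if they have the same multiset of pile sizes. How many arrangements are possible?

243

Counting exhaustively, 243 partitions satisfy the conditions.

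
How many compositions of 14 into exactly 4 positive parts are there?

By stars and bars with positive parts, the count is C(13,3) = 286.

286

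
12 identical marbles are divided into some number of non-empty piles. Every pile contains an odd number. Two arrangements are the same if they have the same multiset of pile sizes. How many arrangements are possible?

15

The partitions of 12 that satisfy the conditions:
11, 1
9, 3
9, 1, 1, 1
7, 5
7, 3, 1, 1
7, 1, 1, 1, 1, 1
5, 5, 1, 1
5, 3, 3, 1
5, 3, 1, 1, 1, 1
5, 1, 1, 1, 1, 1, 1, 1
3, 3, 3, 3
3, 3, 3, 1, 1, 1
3, 3, 1, 1, 1, 1, 1, 1
3, 1, 1, 1, 1, 1, 1, 1, 1, 1
1, 1, 1, 1, 1, 1, 1, 1, 1, 1, 1, 1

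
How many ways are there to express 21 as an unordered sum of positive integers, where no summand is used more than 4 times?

A full systematic count gives 505.

505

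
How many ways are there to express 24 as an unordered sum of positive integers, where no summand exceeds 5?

Enumerating by decreasing first part gives 333 partitions in all.

333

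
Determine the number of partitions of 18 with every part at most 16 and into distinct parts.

There are too many to list fully; the first 12 (by largest part) are:
16,2
15,3
15,2,1
14,4
14,3,1
13,5
13,4,1
13,3,2
12,6
12,5,1
12,4,2
12,3,2,1
…and 32 more, for 44 total.

44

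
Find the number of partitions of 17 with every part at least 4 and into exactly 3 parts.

Enumerating:
9 + 4 + 4
8 + 5 + 4
7 + 6 + 4
7 + 5 + 5
6 + 6 + 5
That's 5 in total.

5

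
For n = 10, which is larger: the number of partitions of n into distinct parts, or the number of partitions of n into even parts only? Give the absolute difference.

3

Partitions of 10 into distinct parts: 10.
Partitions of 10 into even parts only: 7.
|10 − 7| = 3.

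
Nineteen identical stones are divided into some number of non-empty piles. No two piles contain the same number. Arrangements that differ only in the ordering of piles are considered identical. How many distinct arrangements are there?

There are too many to list fully; the first 12 (by largest part) are:
19
18,1
17,2
16,3
16,2,1
15,4
15,3,1
14,5
14,4,1
14,3,2
13,6
13,5,1
…and 42 more, for 54 total.

54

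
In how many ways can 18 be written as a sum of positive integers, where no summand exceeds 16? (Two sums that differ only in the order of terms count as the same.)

383

Enumerating by decreasing first part gives 383 partitions in all.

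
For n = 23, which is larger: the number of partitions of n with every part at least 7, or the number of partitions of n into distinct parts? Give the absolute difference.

96

Partitions of 23 with every part at least 7: 8.
Partitions of 23 into distinct parts: 104.
|8 − 104| = 96.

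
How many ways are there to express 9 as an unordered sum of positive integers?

30

A partial list (first 12 by largest part):
9
1 + 8
2 + 7
1 + 1 + 7
3 + 6
1 + 2 + 6
1 + 1 + 1 + 6
4 + 5
1 + 3 + 5
2 + 2 + 5
1 + 1 + 2 + 5
1 + 1 + 1 + 1 + 5
…and 18 more, for 30 total.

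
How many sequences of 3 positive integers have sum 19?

153

Place 2 bars in the 18 internal gaps of a row of 19 dots: C(18,2) = 153.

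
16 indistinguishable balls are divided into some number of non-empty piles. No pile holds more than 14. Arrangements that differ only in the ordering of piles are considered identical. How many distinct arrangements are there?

229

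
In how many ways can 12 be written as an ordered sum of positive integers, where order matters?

2048

The number of compositions of n is 2^(n−1); here 2^11 = 2048.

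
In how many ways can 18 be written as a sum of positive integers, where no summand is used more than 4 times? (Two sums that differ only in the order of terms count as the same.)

262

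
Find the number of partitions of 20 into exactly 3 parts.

33

There are too many to list fully; the first 12 (by largest part) are:
18, 1, 1
17, 2, 1
16, 3, 1
16, 2, 2
15, 4, 1
15, 3, 2
14, 5, 1
14, 4, 2
14, 3, 3
13, 6, 1
13, 5, 2
13, 4, 3
…and 21 more, for 33 total.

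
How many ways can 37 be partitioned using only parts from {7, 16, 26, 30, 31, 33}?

2

Listing the qualifying partitions of 37:
30,7
16,7,7,7
That's 2 in total.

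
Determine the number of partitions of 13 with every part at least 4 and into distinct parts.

4

The partitions of 13 that satisfy the conditions:
13
9,4
8,5
7,6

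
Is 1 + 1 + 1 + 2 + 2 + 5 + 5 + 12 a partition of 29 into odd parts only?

No

The parts sum to 29, and the condition 'every summand is odd' is violated.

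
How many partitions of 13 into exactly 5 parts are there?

Listing the qualifying partitions of 13:
9, 1, 1, 1, 1
8, 2, 1, 1, 1
7, 3, 1, 1, 1
7, 2, 2, 1, 1
6, 4, 1, 1, 1
6, 3, 2, 1, 1
6, 2, 2, 2, 1
5, 5, 1, 1, 1
5, 4, 2, 1, 1
5, 3, 3, 1, 1
5, 3, 2, 2, 1
5, 2, 2, 2, 2
4, 4, 3, 1, 1
4, 4, 2, 2, 1
4, 3, 3, 2, 1
4, 3, 2, 2, 2
3, 3, 3, 3, 1
3, 3, 3, 2, 2

18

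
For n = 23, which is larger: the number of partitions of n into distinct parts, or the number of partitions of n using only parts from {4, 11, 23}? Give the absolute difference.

Partitions of 23 into distinct parts: 104.
Partitions of 23 using only parts from {4, 11, 23}: 2.
|104 − 2| = 102.

102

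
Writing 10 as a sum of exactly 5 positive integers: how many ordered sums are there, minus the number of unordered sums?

119

Ordered (compositions into 5 parts): C(9,4) = 126.
Unordered (partitions into 5 parts): 7.
Difference: 126 − 7 = 119.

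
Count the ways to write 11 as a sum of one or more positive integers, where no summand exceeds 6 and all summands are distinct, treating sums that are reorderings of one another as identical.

5

Enumerating:
6, 5
6, 4, 1
6, 3, 2
5, 4, 2
5, 3, 2, 1
That's 5 in total.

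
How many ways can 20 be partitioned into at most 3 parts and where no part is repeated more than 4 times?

44

A partial list (first 12 by largest part):
20
19,1
18,2
18,1,1
17,3
17,2,1
16,4
16,3,1
16,2,2
15,5
15,4,1
15,3,2
…and 32 more, for 44 total.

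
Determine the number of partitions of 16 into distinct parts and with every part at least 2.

17

The partitions of 16 that satisfy the conditions:
16
2+14
3+13
4+12
5+11
2+3+11
6+10
2+4+10
7+9
2+5+9
3+4+9
2+6+8
3+5+8
3+6+7
4+5+7
2+3+4+7
2+3+5+6
That's 17 in total.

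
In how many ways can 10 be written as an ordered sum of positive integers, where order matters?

512

The number of compositions of n is 2^(n−1); here 2^9 = 512.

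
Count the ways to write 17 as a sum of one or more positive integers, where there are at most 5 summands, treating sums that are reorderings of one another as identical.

Enumerating by decreasing first part gives 119 partitions in all.

119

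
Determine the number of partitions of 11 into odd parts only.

12

Listing the qualifying partitions of 11:
11
9, 1, 1
7, 3, 1
7, 1, 1, 1, 1
5, 5, 1
5, 3, 3
5, 3, 1, 1, 1
5, 1, 1, 1, 1, 1, 1
3, 3, 3, 1, 1
3, 3, 1, 1, 1, 1, 1
3, 1, 1, 1, 1, 1, 1, 1, 1
1, 1, 1, 1, 1, 1, 1, 1, 1, 1, 1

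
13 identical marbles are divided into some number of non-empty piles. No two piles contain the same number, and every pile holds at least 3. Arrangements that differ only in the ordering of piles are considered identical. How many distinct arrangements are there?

6

The partitions of 13 that satisfy the conditions:
13
10 + 3
9 + 4
8 + 5
7 + 6
6 + 4 + 3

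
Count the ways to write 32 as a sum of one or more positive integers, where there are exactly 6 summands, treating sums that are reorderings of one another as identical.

709

Counting exhaustively, 709 partitions satisfy the conditions.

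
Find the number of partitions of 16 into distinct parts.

32

A partial list (first 12 by largest part):
16
15,1
14,2
13,3
13,2,1
12,4
12,3,1
11,5
11,4,1
11,3,2
10,6
10,5,1
…and 20 more, for 32 total.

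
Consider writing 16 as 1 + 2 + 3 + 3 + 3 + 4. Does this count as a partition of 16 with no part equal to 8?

The parts sum to 16, and the condition 'no summand equals 8' holds.

Yes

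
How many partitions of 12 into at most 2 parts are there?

7

They are:
12
11, 1
10, 2
9, 3
8, 4
7, 5
6, 6
Counting gives 7.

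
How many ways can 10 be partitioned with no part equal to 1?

12

Enumerating:
10
8,2
7,3
6,4
6,2,2
5,5
5,3,2
4,4,2
4,3,3
4,2,2,2
3,3,2,2
2,2,2,2,2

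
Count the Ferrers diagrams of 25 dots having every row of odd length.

142

Direct enumeration gives 142 partitions.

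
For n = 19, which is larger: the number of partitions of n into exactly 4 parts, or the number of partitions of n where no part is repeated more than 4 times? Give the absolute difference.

271

Partitions of 19 into exactly 4 parts: 54.
Partitions of 19 where no part is repeated more than 4 times: 325.
|54 − 325| = 271.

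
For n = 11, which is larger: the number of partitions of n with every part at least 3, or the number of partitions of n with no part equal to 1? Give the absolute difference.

8

Partitions of 11 with every part at least 3: 6.
Partitions of 11 with no part equal to 1: 14.
|6 − 14| = 8.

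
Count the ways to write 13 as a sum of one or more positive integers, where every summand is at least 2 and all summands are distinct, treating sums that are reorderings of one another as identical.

Listing the qualifying partitions of 13:
13
2,11
3,10
4,9
5,8
2,3,8
6,7
2,4,7
2,5,6
3,4,6
Counting gives 10.

10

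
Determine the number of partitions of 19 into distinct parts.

A partial list (first 12 by largest part):
19
18 + 1
17 + 2
16 + 3
16 + 2 + 1
15 + 4
15 + 3 + 1
14 + 5
14 + 4 + 1
14 + 3 + 2
13 + 6
13 + 5 + 1
…and 42 more, for 54 total.

54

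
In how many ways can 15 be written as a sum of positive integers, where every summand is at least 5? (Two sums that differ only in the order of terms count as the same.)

Listing the qualifying partitions of 15:
15
10,5
9,6
8,7
5,5,5
That's 5 in total.

5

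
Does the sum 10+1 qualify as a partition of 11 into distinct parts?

Yes

The parts sum to 11, and the condition 'all summands are distinct' holds.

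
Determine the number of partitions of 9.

30

A partial list (first 12 by largest part):
9
8+1
7+2
7+1+1
6+3
6+2+1
6+1+1+1
5+4
5+3+1
5+2+2
5+2+1+1
5+1+1+1+1
…and 18 more, for 30 total.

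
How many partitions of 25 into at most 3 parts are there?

There are too many to list fully; the first 12 (by largest part) are:
25
24, 1
23, 2
23, 1, 1
22, 3
22, 2, 1
21, 4
21, 3, 1
21, 2, 2
20, 5
20, 4, 1
20, 3, 2
…and 53 more, for 65 total.

65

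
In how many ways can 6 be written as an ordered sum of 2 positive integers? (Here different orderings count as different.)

By stars and bars with positive parts, the count is C(5,1) = 5.

5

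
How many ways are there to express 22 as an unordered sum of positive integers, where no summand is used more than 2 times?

297

Counting exhaustively, 297 partitions satisfy the conditions.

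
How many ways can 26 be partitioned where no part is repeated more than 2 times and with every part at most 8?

Enumerating by decreasing first part gives 158 partitions in all.

158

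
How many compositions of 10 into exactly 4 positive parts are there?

84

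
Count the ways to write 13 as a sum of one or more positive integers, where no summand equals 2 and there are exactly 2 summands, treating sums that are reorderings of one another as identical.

The partitions of 13 that satisfy the conditions:
12,1
10,3
9,4
8,5
7,6
Counting gives 5.

5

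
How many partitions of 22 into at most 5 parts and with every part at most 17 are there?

Direct enumeration gives 243 partitions.

243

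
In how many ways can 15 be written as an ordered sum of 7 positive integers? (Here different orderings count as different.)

3003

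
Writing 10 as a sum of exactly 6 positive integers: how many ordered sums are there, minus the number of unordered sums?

Ordered (compositions into 6 parts): C(9,5) = 126.
Partitions of 10 into exactly 6 parts: 5.
Difference: 126 − 5 = 121.

121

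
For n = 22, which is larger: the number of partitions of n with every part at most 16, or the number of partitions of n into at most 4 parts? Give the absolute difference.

847

Partitions of 22 with every part at most 16: 983.
Partitions of 22 into at most 4 parts: 136.
|983 − 136| = 847.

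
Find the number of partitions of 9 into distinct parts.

8

The partitions of 9 that satisfy the conditions:
9
1,8
2,7
3,6
1,2,6
4,5
1,3,5
2,3,4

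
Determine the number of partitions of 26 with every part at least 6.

The partitions of 26 that satisfy the conditions:
26
20 + 6
19 + 7
18 + 8
17 + 9
16 + 10
15 + 11
14 + 12
14 + 6 + 6
13 + 13
13 + 7 + 6
12 + 8 + 6
12 + 7 + 7
11 + 9 + 6
11 + 8 + 7
10 + 10 + 6
10 + 9 + 7
10 + 8 + 8
9 + 9 + 8
8 + 6 + 6 + 6
7 + 7 + 6 + 6
That's 21 in total.

21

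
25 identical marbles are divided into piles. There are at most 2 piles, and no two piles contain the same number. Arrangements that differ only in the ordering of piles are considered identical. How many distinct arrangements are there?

13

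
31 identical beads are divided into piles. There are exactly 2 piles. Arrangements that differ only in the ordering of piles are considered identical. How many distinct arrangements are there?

15

The partitions of 31 that satisfy the conditions:
30,1
29,2
28,3
27,4
26,5
25,6
24,7
23,8
22,9
21,10
20,11
19,12
18,13
17,14
16,15
Counting gives 15.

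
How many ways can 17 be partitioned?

297

A full systematic count gives 297.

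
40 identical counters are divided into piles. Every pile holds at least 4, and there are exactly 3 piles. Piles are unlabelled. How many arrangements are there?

80

Direct enumeration gives 80 partitions.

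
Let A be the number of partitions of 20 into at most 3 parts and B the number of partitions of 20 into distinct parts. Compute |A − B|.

20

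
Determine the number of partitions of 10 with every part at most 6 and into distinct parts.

5

Listing the qualifying partitions of 10:
6+4
6+3+1
5+4+1
5+3+2
4+3+2+1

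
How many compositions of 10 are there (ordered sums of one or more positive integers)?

Each of the 9 gaps between 10 units is either a break or not: 2^9 = 512.

512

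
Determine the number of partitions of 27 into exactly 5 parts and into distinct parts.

There are too many to list fully; the first 12 (by largest part) are:
17 + 4 + 3 + 2 + 1
16 + 5 + 3 + 2 + 1
15 + 6 + 3 + 2 + 1
15 + 5 + 4 + 2 + 1
14 + 7 + 3 + 2 + 1
14 + 6 + 4 + 2 + 1
14 + 5 + 4 + 3 + 1
13 + 8 + 3 + 2 + 1
13 + 7 + 4 + 2 + 1
13 + 6 + 5 + 2 + 1
13 + 6 + 4 + 3 + 1
13 + 5 + 4 + 3 + 2
…and 35 more, for 47 total.

47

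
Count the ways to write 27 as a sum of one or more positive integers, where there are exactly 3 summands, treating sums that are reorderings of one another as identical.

A partial list (first 12 by largest part):
1 + 1 + 25
1 + 2 + 24
1 + 3 + 23
2 + 2 + 23
1 + 4 + 22
2 + 3 + 22
1 + 5 + 21
2 + 4 + 21
3 + 3 + 21
1 + 6 + 20
2 + 5 + 20
3 + 4 + 20
…and 49 more, for 61 total.

61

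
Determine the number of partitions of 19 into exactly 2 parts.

Enumerating:
18,1
17,2
16,3
15,4
14,5
13,6
12,7
11,8
10,9
That's 9 in total.

9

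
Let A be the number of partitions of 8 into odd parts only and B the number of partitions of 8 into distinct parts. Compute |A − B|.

0

Partitions of 8 into odd parts only: 6.
Partitions of 8 into distinct parts: 6.
|6 − 6| = 0.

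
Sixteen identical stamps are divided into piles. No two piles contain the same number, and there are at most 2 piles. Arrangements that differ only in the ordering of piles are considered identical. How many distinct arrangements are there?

8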